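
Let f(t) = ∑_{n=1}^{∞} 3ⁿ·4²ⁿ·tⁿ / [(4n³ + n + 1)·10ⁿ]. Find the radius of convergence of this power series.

Apply the ratio test: |a_{n+1}| / |a_n| = [(4n³ + n + 1)/(4(n+1)³ + (n+1) + 1)] · 3·16/10, which tends to 24/5 as n → ∞.
The series converges when 24/5 · |t| < 1, giving R = 5/24.

R = 5/24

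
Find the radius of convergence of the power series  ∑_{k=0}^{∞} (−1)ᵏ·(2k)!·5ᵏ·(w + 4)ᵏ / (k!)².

Ratio test: |a_{k+1}/a_k| = (2k+1)·(2k+2)/(k+1)² · 5 → 20 as k → ∞.
Convergence for |w + 4| · 20 < 1, i.e. |w + 4| < 1/20. So R = 1/20.

R = 1/20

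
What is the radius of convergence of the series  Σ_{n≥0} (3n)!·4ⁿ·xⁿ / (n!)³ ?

Apply the ratio test: |a_{n+1}| / |a_n| = (3n+1)·(3n+2)·(3n+3)/(n+1)³ · 4, which tends to 108 as n → ∞.
The series converges when 108 · |x| < 1, giving R = 1/108.

R = 1/108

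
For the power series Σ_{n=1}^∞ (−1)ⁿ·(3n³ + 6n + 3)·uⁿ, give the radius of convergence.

R = 1

By the ratio test, |a_{n+1}/a_n| = (3(n+1)³ + 6(n+1) + 3)/(3n³ + 6n + 3) → 1.
Hence R = 1.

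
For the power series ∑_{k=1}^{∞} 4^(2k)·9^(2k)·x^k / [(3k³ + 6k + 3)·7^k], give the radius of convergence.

The ratio of consecutive coefficients is [(3k³ + 6k + 3)/(3(k+1)³ + 6(k+1) + 3)] · 16·81/7 → 1296/7.
The series converges when 1296/7 · |x| < 1, giving R = 7/1296.

R = 7/1296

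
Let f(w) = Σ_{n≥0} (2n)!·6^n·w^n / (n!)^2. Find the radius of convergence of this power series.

Ratio test: |a_{n+1}/a_n| = (2n+1)·(2n+2)/(n+1)² · 6 → 24 as n → ∞.
Convergence for |w| · 24 < 1, i.e. |w| < 1/24. So R = 1/24.

R = 1/24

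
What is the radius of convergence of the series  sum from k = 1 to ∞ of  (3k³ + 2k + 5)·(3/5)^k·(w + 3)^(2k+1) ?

The ratio of consecutive coefficients is [(3(k+1)³ + 2(k+1) + 5)/(3k³ + 2k + 5)] · 3/5 → 3/5.
Writing y = (w + 3)², the series in y has radius 5/3, so |w + 3| < √(5/3) and R = √15/3.

R = √15/3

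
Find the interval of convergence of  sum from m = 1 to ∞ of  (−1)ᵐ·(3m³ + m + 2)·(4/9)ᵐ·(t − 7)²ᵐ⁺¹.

(11/2, 17/2)

The ratio of consecutive coefficients is [(3(m+1)³ + (m+1) + 2)/(3m³ + m + 2)] · 4/9 → 4/9.
Since the exponent of (t − 7) increases by 2 each term, convergence requires |t − 7|² < 9/4, hence R = 3/2.
Endpoint t = 17/2: the terms do not tend to 0, so the series diverges.
At t = 11/2: the m-th term does not approach 0; divergence by the term test.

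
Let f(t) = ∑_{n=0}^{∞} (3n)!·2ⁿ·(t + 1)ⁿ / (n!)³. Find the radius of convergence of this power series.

By the ratio test, |a_{n+1}/a_n| = (3n+1)·(3n+2)·(3n+3)/(n+1)³ · 2 → 54.
The series converges when 54 · |t + 1| < 1, giving R = 1/54.

R = 1/54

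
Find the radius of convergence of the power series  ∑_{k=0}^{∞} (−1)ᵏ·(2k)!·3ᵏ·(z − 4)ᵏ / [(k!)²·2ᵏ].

The ratio of consecutive coefficients is (2k+1)·(2k+2)/(k+1)² · 3/2 → 6.
The series converges when 6 · |z − 4| < 1, giving R = 1/6.

R = 1/6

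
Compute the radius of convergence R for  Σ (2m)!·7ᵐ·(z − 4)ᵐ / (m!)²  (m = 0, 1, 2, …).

R = 1/28

Ratio test: |a_{m+1}/a_m| = (2m+1)·(2m+2)/(m+1)² · 7 → 28 as m → ∞.
Convergence for |z − 4| · 28 < 1, i.e. |z − 4| < 1/28. So R = 1/28.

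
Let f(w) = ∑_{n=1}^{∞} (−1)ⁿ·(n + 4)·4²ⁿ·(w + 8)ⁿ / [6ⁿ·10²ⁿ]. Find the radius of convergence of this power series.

By the ratio test, |a_{n+1}/a_n| = [((n+1) + 4)/(n + 4)] · 16/(6·100) → 2/75.
Hence the series converges for |w + 8| < 1/(2/75) = 75/2, so the radius of convergence is 75/2.

R = 75/2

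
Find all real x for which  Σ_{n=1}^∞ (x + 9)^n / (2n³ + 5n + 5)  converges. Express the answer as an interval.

[-10, -8]

The ratio of consecutive coefficients is (2n³ + 5n + 5)/(2(n+1)³ + 5(n+1) + 5) → 1.
So the series converges when |x + 9| < 1 and diverges when |x + 9| > 1; R = 1.
Check x = -8: absolute convergence follows by limit comparison with Σ 1/n³.
At x = -10: the terms are on the order of 1/n³, so the series converges absolutely by comparison with the p-series (p = 3 > 1).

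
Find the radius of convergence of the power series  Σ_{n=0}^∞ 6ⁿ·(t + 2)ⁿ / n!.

By the ratio test, |a_{n+1}/a_n| = 6 · 1/(n+1) → 0.
The ratio tends to 0 regardless of t, hence R = ∞.

R = ∞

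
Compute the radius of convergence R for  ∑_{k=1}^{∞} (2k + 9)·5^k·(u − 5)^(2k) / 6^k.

R = √30/5

Ratio test: |a_{k+1}/a_k| = [(2(k+1) + 9)/(2k + 9)] · 5/6 → 5/6 as k → ∞.
Writing y = (u − 5)², the series in y has radius 6/5, so |u − 5| < √(6/5) and R = √30/5.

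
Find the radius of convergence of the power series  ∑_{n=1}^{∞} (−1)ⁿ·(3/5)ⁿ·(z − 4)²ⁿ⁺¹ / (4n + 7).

Apply the ratio test: |a_{n+1}| / |a_n| = [(4n + 7)/(4(n+1) + 7)] · 3/5, which tends to 3/5 as n → ∞.
Writing y = (z − 4)², the series in y has radius 5/3, so |z − 4| < √(5/3) and R = √15/3.

R = √15/3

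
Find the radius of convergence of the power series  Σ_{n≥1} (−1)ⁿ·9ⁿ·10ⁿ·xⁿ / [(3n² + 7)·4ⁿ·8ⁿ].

R = 16/45

Apply the ratio test: |a_{n+1}| / |a_n| = [(3n² + 7)/(3(n+1)² + 7)] · 9·10/(4·8), which tends to 45/16 as n → ∞.
Thus R = 1/(45/16) = 16/45.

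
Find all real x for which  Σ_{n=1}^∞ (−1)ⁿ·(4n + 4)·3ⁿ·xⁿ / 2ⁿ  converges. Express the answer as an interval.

The ratio of consecutive coefficients is [(4(n+1) + 4)/(4n + 4)] · 3/2 → 3/2.
Thus R = 1/(3/2) = 2/3.
Endpoint x = 2/3: the n-th term does not approach 0; divergence by the term test.
At x = -2/3: the terms do not tend to 0, so the series diverges.

(-2/3, 2/3)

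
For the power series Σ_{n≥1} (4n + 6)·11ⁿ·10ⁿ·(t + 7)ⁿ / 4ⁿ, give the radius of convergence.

R = 2/55

Apply the ratio test: |a_{n+1}| / |a_n| = [(4(n+1) + 6)/(4n + 6)] · 11·10/4, which tends to 55/2 as n → ∞.
The series converges when 55/2 · |t + 7| < 1, giving R = 2/55.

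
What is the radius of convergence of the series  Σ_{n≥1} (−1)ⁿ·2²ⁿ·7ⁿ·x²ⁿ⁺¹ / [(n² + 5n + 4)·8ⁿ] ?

Apply the ratio test: |a_{n+1}| / |a_n| = [(n² + 5n + 4)/((n+1)² + 5(n+1) + 4)] · 4·7/8, which tends to 7/2 as n → ∞.
Since the exponent of x increases by 2 each term, convergence requires |x|² < 2/7, hence R = √14/7.

R = √14/7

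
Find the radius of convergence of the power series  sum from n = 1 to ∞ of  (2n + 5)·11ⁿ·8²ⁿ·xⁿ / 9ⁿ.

R = 9/704

By the ratio test, |a_{n+1}/a_n| = [(2(n+1) + 5)/(2n + 5)] · 11·64/9 → 704/9.
Hence the series converges for |x| < 1/(704/9) = 9/704, so the radius of convergence is 9/704.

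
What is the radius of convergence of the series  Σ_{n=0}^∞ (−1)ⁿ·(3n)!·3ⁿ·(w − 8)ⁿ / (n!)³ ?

By the ratio test, |a_{n+1}/a_n| = (3n+1)·(3n+2)·(3n+3)/(n+1)³ · 3 → 81.
Thus R = 1/(81) = 1/81.

R = 1/81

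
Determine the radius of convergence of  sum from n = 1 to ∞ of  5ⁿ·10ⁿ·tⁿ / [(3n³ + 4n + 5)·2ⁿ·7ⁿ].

R = 7/25

The ratio of consecutive coefficients is [(3n³ + 4n + 5)/(3(n+1)³ + 4(n+1) + 5)] · 5·10/(2·7) → 25/7.
Hence the series converges for |t| < 1/(25/7) = 7/25, so the radius of convergence is 7/25.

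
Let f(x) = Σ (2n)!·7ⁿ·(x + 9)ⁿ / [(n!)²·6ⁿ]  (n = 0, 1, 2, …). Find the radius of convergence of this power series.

Ratio test: |a_{n+1}/a_n| = (2n+1)·(2n+2)/(n+1)² · 7/6 → 14/3 as n → ∞.
The series converges when 14/3 · |x + 9| < 1, giving R = 3/14.

R = 3/14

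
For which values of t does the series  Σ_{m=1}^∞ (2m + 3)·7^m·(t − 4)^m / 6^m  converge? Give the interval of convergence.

The ratio of consecutive coefficients is [(2(m+1) + 3)/(2m + 3)] · 7/6 → 7/6.
Thus R = 1/(7/6) = 6/7.
When t = 34/7, the terms do not tend to 0, so the series diverges.
Endpoint t = 22/7: the terms have absolute value of order m, which does not tend to 0, so the series diverges by the divergence test.

(22/7, 34/7)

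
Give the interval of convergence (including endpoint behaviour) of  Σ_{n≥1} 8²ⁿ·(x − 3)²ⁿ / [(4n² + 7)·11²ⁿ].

By the ratio test, |a_{n+1}/a_n| = [(4n² + 7)/(4(n+1)² + 7)] · 64/121 → 64/121.
Successive powers of (x − 3) differ by 2, so the series converges when |x − 3|² · 64/121 < 1, i.e. |x − 3| < √(121/64) = 11/8. So R = 11/8.
When x = 35/8, the series is dominated by a constant times Σ 1/n², which converges (p = 2 > 1).
When x = 13/8, the series is dominated by a constant times Σ 1/n², which converges (p = 2 > 1).

[13/8, 35/8]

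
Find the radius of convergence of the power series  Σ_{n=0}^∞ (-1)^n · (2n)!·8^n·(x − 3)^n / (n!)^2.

Ratio test: |a_{n+1}/a_n| = (2n+1)·(2n+2)/(n+1)² · 8 → 32 as n → ∞.
Thus R = 1/(32) = 1/32.

R = 1/32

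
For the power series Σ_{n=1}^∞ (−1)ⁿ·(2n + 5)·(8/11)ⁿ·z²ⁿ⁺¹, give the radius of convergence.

The ratio of consecutive coefficients is [(2(n+1) + 5)/(2n + 5)] · 8/11 → 8/11.
Successive powers of z differ by 2, so the series converges when |z|² · 8/11 < 1, i.e. |z| < √(11/8). So R = √22/4.

R = √22/4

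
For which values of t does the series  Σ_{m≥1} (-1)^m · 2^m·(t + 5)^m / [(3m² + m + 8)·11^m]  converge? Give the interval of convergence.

The ratio of consecutive coefficients is [(3m² + m + 8)/(3(m+1)² + (m+1) + 8)] · 2/11 → 2/11.
The series converges when 2/11 · |t + 5| < 1, giving R = 11/2.
Endpoint t = 1/2: absolute convergence follows by limit comparison with Σ 1/m².
Endpoint t = -21/2: the series is dominated by a constant times Σ 1/m², which converges (p = 2 > 1).

[-21/2, 1/2]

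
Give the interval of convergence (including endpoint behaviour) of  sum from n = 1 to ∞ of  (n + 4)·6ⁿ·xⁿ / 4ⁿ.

Apply the ratio test: |a_{n+1}| / |a_n| = [((n+1) + 4)/(n + 4)] · 6/4, which tends to 3/2 as n → ∞.
Convergence for |x| · 3/2 < 1, i.e. |x| < 2/3. So R = 2/3.
Endpoint x = 2/3: the terms have absolute value of order n, which does not tend to 0, so the series diverges by the divergence test.
When x = -2/3, the terms do not tend to 0, so the series diverges.

(-2/3, 2/3)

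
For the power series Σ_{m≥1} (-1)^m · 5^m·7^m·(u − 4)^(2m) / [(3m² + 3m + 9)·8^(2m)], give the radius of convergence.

By the ratio test, |a_{m+1}/a_m| = [(3m² + 3m + 9)/(3(m+1)² + 3(m+1) + 9)] · 5·7/64 → 35/64.
Writing y = (u − 4)², the series in y has radius 64/35, so |u − 4| < √(64/35) and R = 8√35/35.

R = 8√35/35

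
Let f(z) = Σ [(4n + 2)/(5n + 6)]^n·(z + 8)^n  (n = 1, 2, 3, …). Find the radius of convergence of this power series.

R = 5/4

By the Cauchy root test, |a_n|^(1/n) = (4n + 2)/(5n + 6) → 4/5.
Convergence for |z + 8| · 4/5 < 1, i.e. |z + 8| < 5/4. So R = 5/4.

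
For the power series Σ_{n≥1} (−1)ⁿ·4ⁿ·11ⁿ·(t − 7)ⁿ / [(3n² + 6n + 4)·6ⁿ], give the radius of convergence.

R = 3/22

Ratio test: |a_{n+1}/a_n| = [(3n² + 6n + 4)/(3(n+1)² + 6(n+1) + 4)] · 4·11/6 → 22/3 as n → ∞.
Convergence for |t − 7| · 22/3 < 1, i.e. |t − 7| < 3/22. So R = 3/22.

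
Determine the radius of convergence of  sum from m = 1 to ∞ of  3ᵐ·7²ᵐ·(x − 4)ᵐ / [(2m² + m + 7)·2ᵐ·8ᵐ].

R = 16/147

Apply the ratio test: |a_{m+1}| / |a_m| = [(2m² + m + 7)/(2(m+1)² + (m+1) + 7)] · 3·49/(2·8), which tends to 147/16 as m → ∞.
Hence the series converges for |x − 4| < 1/(147/16) = 16/147, so the radius of convergence is 16/147.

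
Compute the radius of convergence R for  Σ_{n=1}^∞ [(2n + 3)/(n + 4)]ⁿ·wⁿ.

R = 1/2

Applying the root test, |a_n|^(1/n) = (2n + 3)/(n + 4) → 2.
Thus R = 1/(2) = 1/2.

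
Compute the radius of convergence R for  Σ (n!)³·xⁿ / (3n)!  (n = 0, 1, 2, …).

R = 27

Apply the ratio test: |a_{n+1}| / |a_n| = (n+1)³/[(3n+1)·(3n+2)·(3n+3)], which tends to 1/27 as n → ∞.
The series converges when 1/27 · |x| < 1, giving R = 27.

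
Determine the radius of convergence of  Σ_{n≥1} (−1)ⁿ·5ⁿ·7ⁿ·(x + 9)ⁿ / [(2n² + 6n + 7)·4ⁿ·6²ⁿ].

R = 144/35

Ratio test: |a_{n+1}/a_n| = [(2n² + 6n + 7)/(2(n+1)² + 6(n+1) + 7)] · 5·7/(4·36) → 35/144 as n → ∞.
Thus R = 1/(35/144) = 144/35.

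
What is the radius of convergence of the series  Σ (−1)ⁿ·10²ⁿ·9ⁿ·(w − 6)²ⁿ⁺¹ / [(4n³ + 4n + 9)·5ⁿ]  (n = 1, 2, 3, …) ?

R = √5/30

Ratio test: |a_{n+1}/a_n| = [(4n³ + 4n + 9)/(4(n+1)³ + 4(n+1) + 9)] · 100·9/5 → 180 as n → ∞.
Since the exponent of (w − 6) increases by 2 each term, convergence requires |w − 6|² < 1/180, hence R = √5/30.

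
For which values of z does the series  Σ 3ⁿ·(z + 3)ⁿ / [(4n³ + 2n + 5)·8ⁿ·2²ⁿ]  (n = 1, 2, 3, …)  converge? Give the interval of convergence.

Ratio test: |a_{n+1}/a_n| = [(4n³ + 2n + 5)/(4(n+1)³ + 2(n+1) + 5)] · 3/(8·4) → 3/32 as n → ∞.
The series converges when 3/32 · |z + 3| < 1, giving R = 32/3.
When z = 23/3, the series is dominated by a constant times Σ 1/n³, which converges (p = 3 > 1).
Endpoint z = -41/3: the terms are on the order of 1/n³, so the series converges absolutely by comparison with the p-series (p = 3 > 1).

[-41/3, 23/3]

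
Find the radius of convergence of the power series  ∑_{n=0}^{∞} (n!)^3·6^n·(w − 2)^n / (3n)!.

R = 9/2

The ratio of consecutive coefficients is (n+1)³/[(3n+1)·(3n+2)·(3n+3)] · 6 → 2/9.
The series converges when 2/9 · |w − 2| < 1, giving R = 9/2.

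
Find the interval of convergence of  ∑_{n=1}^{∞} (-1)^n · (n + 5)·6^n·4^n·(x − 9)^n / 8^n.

Apply the ratio test: |a_{n+1}| / |a_n| = [((n+1) + 5)/(n + 5)] · 6·4/8, which tends to 3 as n → ∞.
Hence the series converges for |x − 9| < 1/(3) = 1/3, so the radius of convergence is 1/3.
When x = 28/3, the terms have absolute value of order n, which does not tend to 0, so the series diverges by the divergence test.
At x = 26/3: the n-th term does not approach 0; divergence by the term test.

(26/3, 28/3)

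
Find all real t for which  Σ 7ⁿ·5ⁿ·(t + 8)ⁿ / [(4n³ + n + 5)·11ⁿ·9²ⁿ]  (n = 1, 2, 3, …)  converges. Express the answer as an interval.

The ratio of consecutive coefficients is [(4n³ + n + 5)/(4(n+1)³ + (n+1) + 5)] · 7·5/(11·81) → 35/891.
The series converges when 35/891 · |t + 8| < 1, giving R = 891/35.
When t = 611/35, the terms are on the order of 1/n³, so the series converges absolutely by comparison with the p-series (p = 3 > 1).
Endpoint t = -1171/35: absolute convergence follows by limit comparison with Σ 1/n³.

[-1171/35, 611/35]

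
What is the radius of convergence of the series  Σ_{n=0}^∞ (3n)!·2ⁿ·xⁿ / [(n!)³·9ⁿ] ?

R = 1/6

Apply the ratio test: |a_{n+1}| / |a_n| = (3n+1)·(3n+2)·(3n+3)/(n+1)³ · 2/9, which tends to 6 as n → ∞.
Convergence for |x| · 6 < 1, i.e. |x| < 1/6. So R = 1/6.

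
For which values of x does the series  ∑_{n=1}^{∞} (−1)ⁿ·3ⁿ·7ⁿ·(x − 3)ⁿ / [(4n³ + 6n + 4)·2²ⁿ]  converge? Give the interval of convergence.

Ratio test: |a_{n+1}/a_n| = [(4n³ + 6n + 4)/(4(n+1)³ + 6(n+1) + 4)] · 3·7/4 → 21/4 as n → ∞.
Convergence for |x − 3| · 21/4 < 1, i.e. |x − 3| < 4/21. So R = 4/21.
When x = 67/21, the terms are on the order of 1/n³, so the series converges absolutely by comparison with the p-series (p = 3 > 1).
Endpoint x = 59/21: the terms are on the order of 1/n³, so the series converges absolutely by comparison with the p-series (p = 3 > 1).

[59/21, 67/21]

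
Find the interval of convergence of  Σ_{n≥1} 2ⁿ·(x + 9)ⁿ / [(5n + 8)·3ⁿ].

[-21/2, -15/2)

Ratio test: |a_{n+1}/a_n| = [(5n + 8)/(5(n+1) + 8)] · 2/3 → 2/3 as n → ∞.
Hence the series converges for |x + 9| < 1/(2/3) = 3/2, so the radius of convergence is 3/2.
When x = -15/2, the terms behave like c/n; limit comparison with the harmonic series gives divergence.
When x = -21/2, an alternating series whose terms decrease to 0 in absolute value, so it converges by the Leibniz criterion.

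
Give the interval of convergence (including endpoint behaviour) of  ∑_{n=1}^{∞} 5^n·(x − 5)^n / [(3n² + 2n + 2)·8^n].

By the ratio test, |a_{n+1}/a_n| = [(3n² + 2n + 2)/(3(n+1)² + 2(n+1) + 2)] · 5/8 → 5/8.
Hence the series converges for |x − 5| < 1/(5/8) = 8/5, so the radius of convergence is 8/5.
When x = 33/5, absolute convergence follows by limit comparison with Σ 1/n².
Check x = 17/5: absolute convergence follows by limit comparison with Σ 1/n².

[17/5, 33/5]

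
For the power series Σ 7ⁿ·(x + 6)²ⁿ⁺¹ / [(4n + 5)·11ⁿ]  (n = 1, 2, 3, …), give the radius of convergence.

Ratio test: |a_{n+1}/a_n| = [(4n + 5)/(4(n+1) + 5)] · 7/11 → 7/11 as n → ∞.
Successive powers of (x + 6) differ by 2, so the series converges when |x + 6|² · 7/11 < 1, i.e. |x + 6| < √(11/7). So R = √77/7.

R = √77/7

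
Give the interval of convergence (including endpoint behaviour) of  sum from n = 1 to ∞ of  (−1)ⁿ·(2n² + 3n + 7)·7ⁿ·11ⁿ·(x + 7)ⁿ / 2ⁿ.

The ratio of consecutive coefficients is [(2(n+1)² + 3(n+1) + 7)/(2n² + 3n + 7)] · 7·11/2 → 77/2.
Convergence for |x + 7| · 77/2 < 1, i.e. |x + 7| < 2/77. So R = 2/77.
Endpoint x = -537/77: the n-th term does not approach 0; divergence by the term test.
At x = -541/77: the terms do not tend to 0, so the series diverges.

(-541/77, -537/77)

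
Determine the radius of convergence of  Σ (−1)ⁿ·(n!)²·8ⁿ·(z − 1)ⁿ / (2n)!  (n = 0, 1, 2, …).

R = 1/2

The ratio of consecutive coefficients is (n+1)²/[(2n+1)·(2n+2)] · 8 → 2.
Hence the series converges for |z − 1| < 1/(2) = 1/2, so the radius of convergence is 1/2.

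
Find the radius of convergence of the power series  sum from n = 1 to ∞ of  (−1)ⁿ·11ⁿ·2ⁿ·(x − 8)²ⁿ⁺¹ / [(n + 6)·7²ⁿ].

R = 7√22/22

Apply the ratio test: |a_{n+1}| / |a_n| = [(n + 6)/((n+1) + 6)] · 11·2/49, which tends to 22/49 as n → ∞.
Writing y = (x − 8)², the series in y has radius 49/22, so |x − 8| < √(49/22) and R = 7√22/22.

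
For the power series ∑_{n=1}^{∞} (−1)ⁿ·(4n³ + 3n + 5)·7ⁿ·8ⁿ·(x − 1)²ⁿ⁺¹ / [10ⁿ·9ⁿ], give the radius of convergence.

R = 3√35/14

By the ratio test, |a_{n+1}/a_n| = [(4(n+1)³ + 3(n+1) + 5)/(4n³ + 3n + 5)] · 7·8/(10·9) → 28/45.
Since the exponent of (x − 1) increases by 2 each term, convergence requires |x − 1|² < 45/28, hence R = 3√35/14.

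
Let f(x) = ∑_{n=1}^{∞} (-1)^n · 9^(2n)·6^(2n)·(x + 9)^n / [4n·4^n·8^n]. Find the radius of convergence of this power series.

Ratio test: |a_{n+1}/a_n| = [4n/4(n+1)] · 81·36/(4·8) → 729/8 as n → ∞.
Hence the series converges for |x + 9| < 1/(729/8) = 8/729, so the radius of convergence is 8/729.

R = 8/729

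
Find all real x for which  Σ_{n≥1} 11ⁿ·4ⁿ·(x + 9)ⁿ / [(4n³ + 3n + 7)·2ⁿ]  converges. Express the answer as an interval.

Ratio test: |a_{n+1}/a_n| = [(4n³ + 3n + 7)/(4(n+1)³ + 3(n+1) + 7)] · 11·4/2 → 22 as n → ∞.
Convergence for |x + 9| · 22 < 1, i.e. |x + 9| < 1/22. So R = 1/22.
At x = -197/22: the series is dominated by a constant times Σ 1/n³, which converges (p = 3 > 1).
Endpoint x = -199/22: the terms are on the order of 1/n³, so the series converges absolutely by comparison with the p-series (p = 3 > 1).

[-199/22, -197/22]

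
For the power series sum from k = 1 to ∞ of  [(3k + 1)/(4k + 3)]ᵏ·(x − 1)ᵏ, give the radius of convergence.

Applying the root test, |a_k|^(1/k) = (3k + 1)/(4k + 3) → 3/4.
Hence the series converges for |x − 1| < 1/(3/4) = 4/3, so the radius of convergence is 4/3.

R = 4/3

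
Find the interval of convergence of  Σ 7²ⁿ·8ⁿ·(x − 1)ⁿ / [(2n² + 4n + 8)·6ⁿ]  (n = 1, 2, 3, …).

[193/196, 199/196]

Apply the ratio test: |a_{n+1}| / |a_n| = [(2n² + 4n + 8)/(2(n+1)² + 4(n+1) + 8)] · 49·8/6, which tends to 196/3 as n → ∞.
Hence the series converges for |x − 1| < 1/(196/3) = 3/196, so the radius of convergence is 3/196.
Endpoint x = 199/196: the terms are on the order of 1/n², so the series converges absolutely by comparison with the p-series (p = 2 > 1).
When x = 193/196, absolute convergence follows by limit comparison with Σ 1/n².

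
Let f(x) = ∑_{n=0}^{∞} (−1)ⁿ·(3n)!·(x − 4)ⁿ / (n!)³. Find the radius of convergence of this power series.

Apply the ratio test: |a_{n+1}| / |a_n| = (3n+1)·(3n+2)·(3n+3)/(n+1)³, which tends to 27 as n → ∞.
Hence the series converges for |x − 4| < 1/(27) = 1/27, so the radius of convergence is 1/27.

R = 1/27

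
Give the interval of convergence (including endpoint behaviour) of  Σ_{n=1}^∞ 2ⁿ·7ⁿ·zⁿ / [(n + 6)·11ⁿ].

[-11/14, 11/14)

Ratio test: |a_{n+1}/a_n| = [(n + 6)/((n+1) + 6)] · 2·7/11 → 14/11 as n → ∞.
Convergence for |z| · 14/11 < 1, i.e. |z| < 11/14. So R = 11/14.
Check z = 11/14: comparison with the harmonic series Σ 1/n shows the series diverges.
Endpoint z = -11/14: an alternating series whose terms decrease to 0 in absolute value, so it converges by the Leibniz criterion.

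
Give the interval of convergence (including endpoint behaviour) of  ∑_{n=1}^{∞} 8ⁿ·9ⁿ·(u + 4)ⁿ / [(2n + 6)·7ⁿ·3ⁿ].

The ratio of consecutive coefficients is [(2n + 6)/(2(n+1) + 6)] · 8·9/(7·3) → 24/7.
Convergence for |u + 4| · 24/7 < 1, i.e. |u + 4| < 7/24. So R = 7/24.
When u = -89/24, the terms behave like c/n; limit comparison with the harmonic series gives divergence.
Endpoint u = -103/24: an alternating series whose terms decrease to 0 in absolute value, so it converges by the Leibniz criterion.

[-103/24, -89/24)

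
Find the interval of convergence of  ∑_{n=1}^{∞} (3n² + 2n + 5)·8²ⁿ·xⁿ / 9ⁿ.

The ratio of consecutive coefficients is [(3(n+1)² + 2(n+1) + 5)/(3n² + 2n + 5)] · 64/9 → 64/9.
Hence the series converges for |x| < 1/(64/9) = 9/64, so the radius of convergence is 9/64.
Endpoint x = 9/64: the terms do not tend to 0, so the series diverges.
At x = -9/64: the terms have absolute value of order n², which does not tend to 0, so the series diverges by the divergence test.

(-9/64, 9/64)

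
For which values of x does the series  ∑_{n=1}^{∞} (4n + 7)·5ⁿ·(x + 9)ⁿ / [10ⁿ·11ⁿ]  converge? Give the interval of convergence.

(-31, 13)

Apply the ratio test: |a_{n+1}| / |a_n| = [(4(n+1) + 7)/(4n + 7)] · 5/(10·11), which tends to 1/22 as n → ∞.
Hence the series converges for |x + 9| < 1/(1/22) = 22, so the radius of convergence is 22.
Check x = 13: the terms do not tend to 0, so the series diverges.
Endpoint x = -31: the terms have absolute value of order n, which does not tend to 0, so the series diverges by the divergence test.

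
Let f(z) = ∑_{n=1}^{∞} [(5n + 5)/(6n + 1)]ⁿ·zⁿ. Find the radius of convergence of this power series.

R = 6/5

Applying the root test, |a_n|^(1/n) = (5n + 5)/(6n + 1) → 5/6.
Hence the series converges for |z| < 1/(5/6) = 6/5, so the radius of convergence is 6/5.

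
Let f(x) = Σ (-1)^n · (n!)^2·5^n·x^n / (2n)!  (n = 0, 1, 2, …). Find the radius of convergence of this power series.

R = 4/5

Apply the ratio test: |a_{n+1}| / |a_n| = (n+1)²/[(2n+1)·(2n+2)] · 5, which tends to 5/4 as n → ∞.
Hence the series converges for |x| < 1/(5/4) = 4/5, so the radius of convergence is 4/5.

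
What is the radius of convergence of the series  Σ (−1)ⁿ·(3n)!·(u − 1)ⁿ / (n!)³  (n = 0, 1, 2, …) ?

Apply the ratio test: |a_{n+1}| / |a_n| = (3n+1)·(3n+2)·(3n+3)/(n+1)³, which tends to 27 as n → ∞.
Convergence for |u − 1| · 27 < 1, i.e. |u − 1| < 1/27. So R = 1/27.

R = 1/27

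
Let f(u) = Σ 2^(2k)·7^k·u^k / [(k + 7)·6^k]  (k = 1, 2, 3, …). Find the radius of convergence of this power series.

Apply the ratio test: |a_{k+1}| / |a_k| = [(k + 7)/((k+1) + 7)] · 4·7/6, which tends to 14/3 as k → ∞.
The series converges when 14/3 · |u| < 1, giving R = 3/14.

R = 3/14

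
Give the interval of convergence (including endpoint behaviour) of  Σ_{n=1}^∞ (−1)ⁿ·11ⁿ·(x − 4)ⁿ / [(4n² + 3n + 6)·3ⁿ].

By the ratio test, |a_{n+1}/a_n| = [(4n² + 3n + 6)/(4(n+1)² + 3(n+1) + 6)] · 11/3 → 11/3.
Hence the series converges for |x − 4| < 1/(11/3) = 3/11, so the radius of convergence is 3/11.
At x = 47/11: the terms are on the order of 1/n², so the series converges absolutely by comparison with the p-series (p = 2 > 1).
At x = 41/11: the terms are on the order of 1/n², so the series converges absolutely by comparison with the p-series (p = 2 > 1).

[41/11, 47/11]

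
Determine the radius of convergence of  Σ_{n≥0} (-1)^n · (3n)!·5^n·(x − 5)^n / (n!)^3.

The ratio of consecutive coefficients is (3n+1)·(3n+2)·(3n+3)/(n+1)³ · 5 → 135.
Hence the series converges for |x − 5| < 1/(135) = 1/135, so the radius of convergence is 1/135.

R = 1/135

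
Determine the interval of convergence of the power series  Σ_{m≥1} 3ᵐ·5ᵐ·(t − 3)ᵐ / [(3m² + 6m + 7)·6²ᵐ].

[3/5, 27/5]

By the ratio test, |a_{m+1}/a_m| = [(3m² + 6m + 7)/(3(m+1)² + 6(m+1) + 7)] · 3·5/36 → 5/12.
Convergence for |t − 3| · 5/12 < 1, i.e. |t − 3| < 12/5. So R = 12/5.
At t = 27/5: the terms are on the order of 1/m², so the series converges absolutely by comparison with the p-series (p = 2 > 1).
At t = 3/5: absolute convergence follows by limit comparison with Σ 1/m².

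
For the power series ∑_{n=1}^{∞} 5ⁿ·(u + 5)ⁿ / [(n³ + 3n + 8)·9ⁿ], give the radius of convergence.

By the ratio test, |a_{n+1}/a_n| = [(n³ + 3n + 8)/((n+1)³ + 3(n+1) + 8)] · 5/9 → 5/9.
Hence the series converges for |u + 5| < 1/(5/9) = 9/5, so the radius of convergence is 9/5.

R = 9/5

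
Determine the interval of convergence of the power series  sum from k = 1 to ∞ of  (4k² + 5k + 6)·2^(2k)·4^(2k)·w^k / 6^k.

(-3/32, 3/32)

Ratio test: |a_{k+1}/a_k| = [(4(k+1)² + 5(k+1) + 6)/(4k² + 5k + 6)] · 4·16/6 → 32/3 as k → ∞.
The series converges when 32/3 · |w| < 1, giving R = 3/32.
Endpoint w = 3/32: the terms do not tend to 0, so the series diverges.
At w = -3/32: the k-th term does not approach 0; divergence by the term test.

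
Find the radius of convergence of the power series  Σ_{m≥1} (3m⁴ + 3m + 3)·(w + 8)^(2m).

R = 1

Ratio test: |a_{m+1}/a_m| = (3(m+1)⁴ + 3(m+1) + 3)/(3m⁴ + 3m + 3) → 1 as m → ∞.
Successive powers of (w + 8) differ by 2, so the series converges when |w + 8|² · 1 < 1, i.e. |w + 8| < √(1) = 1. So R = 1.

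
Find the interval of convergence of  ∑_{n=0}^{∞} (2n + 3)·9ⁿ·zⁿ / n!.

Ratio test: |a_{n+1}/a_n| = (2(n+1) + 3)/(2n + 3) · 9 · 1/(n+1) → 0 as n → ∞.
The ratio tends to 0 regardless of z, hence R = ∞.

(−∞, ∞)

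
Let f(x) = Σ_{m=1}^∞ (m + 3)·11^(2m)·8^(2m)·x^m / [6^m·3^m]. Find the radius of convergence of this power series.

The ratio of consecutive coefficients is [((m+1) + 3)/(m + 3)] · 121·64/(6·3) → 3872/9.
The series converges when 3872/9 · |x| < 1, giving R = 9/3872.

R = 9/3872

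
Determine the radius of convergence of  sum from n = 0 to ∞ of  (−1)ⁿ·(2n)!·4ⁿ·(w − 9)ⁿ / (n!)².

R = 1/16

The ratio of consecutive coefficients is (2n+1)·(2n+2)/(n+1)² · 4 → 16.
Convergence for |w − 9| · 16 < 1, i.e. |w − 9| < 1/16. So R = 1/16.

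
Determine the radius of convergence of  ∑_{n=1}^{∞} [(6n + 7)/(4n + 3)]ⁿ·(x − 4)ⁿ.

By the Cauchy root test, |a_n|^(1/n) = (6n + 7)/(4n + 3) → 3/2.
Convergence for |x − 4| · 3/2 < 1, i.e. |x − 4| < 2/3. So R = 2/3.

R = 2/3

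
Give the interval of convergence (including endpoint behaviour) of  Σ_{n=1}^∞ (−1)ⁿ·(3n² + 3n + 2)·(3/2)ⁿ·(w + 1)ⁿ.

(-5/3, -1/3)

Apply the ratio test: |a_{n+1}| / |a_n| = [(3(n+1)² + 3(n+1) + 2)/(3n² + 3n + 2)] · 3/2, which tends to 3/2 as n → ∞.
Thus R = 1/(3/2) = 2/3.
When w = -1/3, the terms have absolute value of order n², which does not tend to 0, so the series diverges by the divergence test.
When w = -5/3, the terms do not tend to 0, so the series diverges.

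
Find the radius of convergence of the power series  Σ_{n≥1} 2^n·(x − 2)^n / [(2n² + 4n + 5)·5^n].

Apply the ratio test: |a_{n+1}| / |a_n| = [(2n² + 4n + 5)/(2(n+1)² + 4(n+1) + 5)] · 2/5, which tends to 2/5 as n → ∞.
Convergence for |x − 2| · 2/5 < 1, i.e. |x − 2| < 5/2. So R = 5/2.

R = 5/2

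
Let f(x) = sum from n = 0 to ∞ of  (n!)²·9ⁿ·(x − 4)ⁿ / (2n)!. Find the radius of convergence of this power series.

By the ratio test, |a_{n+1}/a_n| = (n+1)²/[(2n+1)·(2n+2)] · 9 → 9/4.
Thus R = 1/(9/4) = 4/9.

R = 4/9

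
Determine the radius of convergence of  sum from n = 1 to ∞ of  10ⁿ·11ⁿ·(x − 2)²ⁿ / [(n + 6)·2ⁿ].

R = √55/55

Apply the ratio test: |a_{n+1}| / |a_n| = [(n + 6)/((n+1) + 6)] · 10·11/2, which tends to 55 as n → ∞.
Since the exponent of (x − 2) increases by 2 each term, convergence requires |x − 2|² < 1/55, hence R = √55/55.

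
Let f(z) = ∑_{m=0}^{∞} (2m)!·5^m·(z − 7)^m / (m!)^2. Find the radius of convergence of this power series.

R = 1/20

By the ratio test, |a_{m+1}/a_m| = (2m+1)·(2m+2)/(m+1)² · 5 → 20.
Hence the series converges for |z − 7| < 1/(20) = 1/20, so the radius of convergence is 1/20.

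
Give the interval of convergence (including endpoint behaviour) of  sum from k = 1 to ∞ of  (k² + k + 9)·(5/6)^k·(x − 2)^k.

(4/5, 16/5)

Apply the ratio test: |a_{k+1}| / |a_k| = [((k+1)² + (k+1) + 9)/(k² + k + 9)] · 5/6, which tends to 5/6 as k → ∞.
The series converges when 5/6 · |x − 2| < 1, giving R = 6/5.
Endpoint x = 16/5: the k-th term does not approach 0; divergence by the term test.
Endpoint x = 4/5: the terms do not tend to 0, so the series diverges.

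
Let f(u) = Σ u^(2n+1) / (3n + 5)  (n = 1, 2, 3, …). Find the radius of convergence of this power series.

R = 1

The ratio of consecutive coefficients is (3n + 5)/(3(n+1) + 5) → 1.
Since the exponent of u increases by 2 each term, convergence requires |u|² < 1, hence R = 1.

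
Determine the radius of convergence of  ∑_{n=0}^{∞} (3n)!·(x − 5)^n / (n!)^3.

By the ratio test, |a_{n+1}/a_n| = (3n+1)·(3n+2)·(3n+3)/(n+1)³ → 27.
Hence the series converges for |x − 5| < 1/(27) = 1/27, so the radius of convergence is 1/27.

R = 1/27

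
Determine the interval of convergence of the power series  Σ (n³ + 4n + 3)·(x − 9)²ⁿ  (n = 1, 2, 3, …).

Ratio test: |a_{n+1}/a_n| = ((n+1)³ + 4(n+1) + 3)/(n³ + 4n + 3) → 1 as n → ∞.
Writing y = (x − 9)², the series in y has radius 1, so |x − 9| < √(1) = 1 and R = 1.
When x = 10, the terms do not tend to 0, so the series diverges.
At x = 8: the terms have absolute value of order n³, which does not tend to 0, so the series diverges by the divergence test.

(8, 10)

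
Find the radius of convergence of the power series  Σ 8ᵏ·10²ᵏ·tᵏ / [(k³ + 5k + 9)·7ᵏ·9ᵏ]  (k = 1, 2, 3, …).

By the ratio test, |a_{k+1}/a_k| = [(k³ + 5k + 9)/((k+1)³ + 5(k+1) + 9)] · 8·100/(7·9) → 800/63.
Thus R = 1/(800/63) = 63/800.

R = 63/800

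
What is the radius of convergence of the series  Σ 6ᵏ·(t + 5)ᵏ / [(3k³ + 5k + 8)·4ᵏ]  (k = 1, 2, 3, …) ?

By the ratio test, |a_{k+1}/a_k| = [(3k³ + 5k + 8)/(3(k+1)³ + 5(k+1) + 8)] · 6/4 → 3/2.
Thus R = 1/(3/2) = 2/3.

R = 2/3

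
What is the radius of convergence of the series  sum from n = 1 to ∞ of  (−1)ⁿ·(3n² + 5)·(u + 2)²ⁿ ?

R = 1

By the ratio test, |a_{n+1}/a_n| = (3(n+1)² + 5)/(3n² + 5) → 1.
Successive powers of (u + 2) differ by 2, so the series converges when |u + 2|² · 1 < 1, i.e. |u + 2| < √(1) = 1. So R = 1.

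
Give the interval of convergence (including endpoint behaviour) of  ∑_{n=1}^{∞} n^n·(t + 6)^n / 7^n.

Applying the root test, |a_n|^(1/n) = n/7 → ∞.
The root grows without bound, so R = 0 (convergence only at t = -6).

{-6}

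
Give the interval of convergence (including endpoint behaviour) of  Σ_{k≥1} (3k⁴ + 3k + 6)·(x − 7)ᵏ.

(6, 8)

By the ratio test, |a_{k+1}/a_k| = (3(k+1)⁴ + 3(k+1) + 6)/(3k⁴ + 3k + 6) → 1.
Convergence for |x − 7| < 1, so R = 1.
When x = 8, the terms have absolute value of order k⁴, which does not tend to 0, so the series diverges by the divergence test.
Check x = 6: the terms have absolute value of order k⁴, which does not tend to 0, so the series diverges by the divergence test.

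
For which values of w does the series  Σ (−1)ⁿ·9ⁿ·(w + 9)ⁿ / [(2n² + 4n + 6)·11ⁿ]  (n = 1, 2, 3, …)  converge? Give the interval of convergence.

By the ratio test, |a_{n+1}/a_n| = [(2n² + 4n + 6)/(2(n+1)² + 4(n+1) + 6)] · 9/11 → 9/11.
Convergence for |w + 9| · 9/11 < 1, i.e. |w + 9| < 11/9. So R = 11/9.
At w = -70/9: absolute convergence follows by limit comparison with Σ 1/n².
Endpoint w = -92/9: the series is dominated by a constant times Σ 1/n², which converges (p = 2 > 1).

[-92/9, -70/9]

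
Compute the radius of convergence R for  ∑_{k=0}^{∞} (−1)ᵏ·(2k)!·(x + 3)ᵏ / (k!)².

Apply the ratio test: |a_{k+1}| / |a_k| = (2k+1)·(2k+2)/(k+1)², which tends to 4 as k → ∞.
Hence the series converges for |x + 3| < 1/(4) = 1/4, so the radius of convergence is 1/4.

R = 1/4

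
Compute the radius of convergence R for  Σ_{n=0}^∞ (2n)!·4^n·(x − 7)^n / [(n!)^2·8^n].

The ratio of consecutive coefficients is (2n+1)·(2n+2)/(n+1)² · 4/8 → 2.
The series converges when 2 · |x − 7| < 1, giving R = 1/2.

R = 1/2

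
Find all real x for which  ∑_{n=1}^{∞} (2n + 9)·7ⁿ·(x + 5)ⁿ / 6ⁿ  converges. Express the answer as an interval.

By the ratio test, |a_{n+1}/a_n| = [(2(n+1) + 9)/(2n + 9)] · 7/6 → 7/6.
The series converges when 7/6 · |x + 5| < 1, giving R = 6/7.
Check x = -29/7: the n-th term does not approach 0; divergence by the term test.
At x = -41/7: the terms do not tend to 0, so the series diverges.

(-41/7, -29/7)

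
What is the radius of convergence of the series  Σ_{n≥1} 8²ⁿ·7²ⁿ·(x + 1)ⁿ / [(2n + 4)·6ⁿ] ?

The ratio of consecutive coefficients is [(2n + 4)/(2(n+1) + 4)] · 64·49/6 → 1568/3.
The series converges when 1568/3 · |x + 1| < 1, giving R = 3/1568.

R = 3/1568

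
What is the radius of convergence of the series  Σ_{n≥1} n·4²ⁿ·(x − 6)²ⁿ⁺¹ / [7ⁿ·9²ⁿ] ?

R = 9√7/4

The ratio of consecutive coefficients is [(n+1)/n] · 16/(7·81) → 16/567.
Since the exponent of (x − 6) increases by 2 each term, convergence requires |x − 6|² < 567/16, hence R = 9√7/4.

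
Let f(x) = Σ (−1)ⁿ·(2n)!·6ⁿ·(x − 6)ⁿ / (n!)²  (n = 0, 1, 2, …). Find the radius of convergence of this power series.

R = 1/24

By the ratio test, |a_{n+1}/a_n| = (2n+1)·(2n+2)/(n+1)² · 6 → 24.
The series converges when 24 · |x − 6| < 1, giving R = 1/24.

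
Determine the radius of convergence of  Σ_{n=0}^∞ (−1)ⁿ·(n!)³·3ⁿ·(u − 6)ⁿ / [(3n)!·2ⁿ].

The ratio of consecutive coefficients is (n+1)³/[(3n+1)·(3n+2)·(3n+3)] · 3/2 → 1/18.
The series converges when 1/18 · |u − 6| < 1, giving R = 18.

R = 18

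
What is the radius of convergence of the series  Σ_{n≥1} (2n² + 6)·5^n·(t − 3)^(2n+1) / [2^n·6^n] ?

R = 2√15/5

The ratio of consecutive coefficients is [(2(n+1)² + 6)/(2n² + 6)] · 5/(2·6) → 5/12.
Since the exponent of (t − 3) increases by 2 each term, convergence requires |t − 3|² < 12/5, hence R = 2√15/5.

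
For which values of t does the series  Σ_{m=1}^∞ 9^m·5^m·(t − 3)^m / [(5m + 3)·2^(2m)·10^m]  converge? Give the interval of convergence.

Ratio test: |a_{m+1}/a_m| = [(5m + 3)/(5(m+1) + 3)] · 9·5/(4·10) → 9/8 as m → ∞.
Convergence for |t − 3| · 9/8 < 1, i.e. |t − 3| < 8/9. So R = 8/9.
At t = 35/9: the terms are asymptotic to a nonzero constant times 1/m, so the series diverges by limit comparison with Σ 1/m.
Check t = 19/9: convergence follows from the alternating series test (terms decrease monotonically to 0).

[19/9, 35/9)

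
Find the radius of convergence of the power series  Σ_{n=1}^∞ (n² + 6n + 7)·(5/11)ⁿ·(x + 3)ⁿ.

The ratio of consecutive coefficients is [((n+1)² + 6(n+1) + 7)/(n² + 6n + 7)] · 5/11 → 5/11.
The series converges when 5/11 · |x + 3| < 1, giving R = 11/5.

R = 11/5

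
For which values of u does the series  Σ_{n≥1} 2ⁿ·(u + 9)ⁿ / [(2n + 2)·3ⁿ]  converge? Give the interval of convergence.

By the ratio test, |a_{n+1}/a_n| = [(2n + 2)/(2(n+1) + 2)] · 2/3 → 2/3.
Hence the series converges for |u + 9| < 1/(2/3) = 3/2, so the radius of convergence is 3/2.
When u = -15/2, the terms behave like c/n; limit comparison with the harmonic series gives divergence.
When u = -21/2, an alternating series whose terms decrease to 0 in absolute value, so it converges by the Leibniz criterion.

[-21/2, -15/2)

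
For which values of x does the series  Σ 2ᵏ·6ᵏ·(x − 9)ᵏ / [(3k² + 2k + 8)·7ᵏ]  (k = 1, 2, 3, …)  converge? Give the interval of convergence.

[101/12, 115/12]

Apply the ratio test: |a_{k+1}| / |a_k| = [(3k² + 2k + 8)/(3(k+1)² + 2(k+1) + 8)] · 2·6/7, which tends to 12/7 as k → ∞.
Convergence for |x − 9| · 12/7 < 1, i.e. |x − 9| < 7/12. So R = 7/12.
Check x = 115/12: absolute convergence follows by limit comparison with Σ 1/k².
Check x = 101/12: absolute convergence follows by limit comparison with Σ 1/k².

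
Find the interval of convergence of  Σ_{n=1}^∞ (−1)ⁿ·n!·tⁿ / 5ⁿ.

By the ratio test, |a_{n+1}/a_n| = (n+1) · 1/5 → ∞.
The ratio grows without bound, so the series diverges whenever t ≠ 0; it converges only at t = 0. R = 0.

{0}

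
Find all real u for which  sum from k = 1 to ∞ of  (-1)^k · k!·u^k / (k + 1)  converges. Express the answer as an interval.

Ratio test: |a_{k+1}/a_k| = (k+1) · (k + 1)/((k+1) + 1) → ∞ as k → ∞.
The ratio grows without bound, so the series diverges whenever u ≠ 0; it converges only at u = 0. R = 0.

{0}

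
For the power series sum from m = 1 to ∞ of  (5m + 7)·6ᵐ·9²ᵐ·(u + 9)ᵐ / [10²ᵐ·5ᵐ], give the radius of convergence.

Apply the ratio test: |a_{m+1}| / |a_m| = [(5(m+1) + 7)/(5m + 7)] · 6·81/(100·5), which tends to 243/250 as m → ∞.
Convergence for |u + 9| · 243/250 < 1, i.e. |u + 9| < 250/243. So R = 250/243.

R = 250/243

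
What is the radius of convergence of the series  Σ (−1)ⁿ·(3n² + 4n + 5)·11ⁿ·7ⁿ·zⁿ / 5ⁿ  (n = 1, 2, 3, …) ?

The ratio of consecutive coefficients is [(3(n+1)² + 4(n+1) + 5)/(3n² + 4n + 5)] · 11·7/5 → 77/5.
The series converges when 77/5 · |z| < 1, giving R = 5/77.

R = 5/77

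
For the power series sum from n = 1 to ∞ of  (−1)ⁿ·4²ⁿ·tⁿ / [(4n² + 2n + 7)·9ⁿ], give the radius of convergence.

Apply the ratio test: |a_{n+1}| / |a_n| = [(4n² + 2n + 7)/(4(n+1)² + 2(n+1) + 7)] · 16/9, which tends to 16/9 as n → ∞.
Hence the series converges for |t| < 1/(16/9) = 9/16, so the radius of convergence is 9/16.

R = 9/16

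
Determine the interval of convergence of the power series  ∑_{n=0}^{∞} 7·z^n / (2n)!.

(−∞, ∞)

The ratio of consecutive coefficients is 7/7 · 1/[(2n+1)·(2n+2)] → 0.
The limit is 0, so the series converges for all z; R = ∞.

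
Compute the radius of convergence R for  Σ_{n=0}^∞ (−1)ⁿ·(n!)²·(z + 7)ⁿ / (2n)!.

R = 4

The ratio of consecutive coefficients is (n+1)²/[(2n+1)·(2n+2)] → 1/4.
Convergence for |z + 7| · 1/4 < 1, i.e. |z + 7| < 4. So R = 4.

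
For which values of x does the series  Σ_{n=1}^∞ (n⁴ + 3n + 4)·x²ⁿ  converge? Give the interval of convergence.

By the ratio test, |a_{n+1}/a_n| = ((n+1)⁴ + 3(n+1) + 4)/(n⁴ + 3n + 4) → 1.
Writing y = x², the series in y has radius 1, so |x| < √(1) = 1 and R = 1.
Check x = 1: the n-th term does not approach 0; divergence by the term test.
At x = -1: the n-th term does not approach 0; divergence by the term test.

(-1, 1)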